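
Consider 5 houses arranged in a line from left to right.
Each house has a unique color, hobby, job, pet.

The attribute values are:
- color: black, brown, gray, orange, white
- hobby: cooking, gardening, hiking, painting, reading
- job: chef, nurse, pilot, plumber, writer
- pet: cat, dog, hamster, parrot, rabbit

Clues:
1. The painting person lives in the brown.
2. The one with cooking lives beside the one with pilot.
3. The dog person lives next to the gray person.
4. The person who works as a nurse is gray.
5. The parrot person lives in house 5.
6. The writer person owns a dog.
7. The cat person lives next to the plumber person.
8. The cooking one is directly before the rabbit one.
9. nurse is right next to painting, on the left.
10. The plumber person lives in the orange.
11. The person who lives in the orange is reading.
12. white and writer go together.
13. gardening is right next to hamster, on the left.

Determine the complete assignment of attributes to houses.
Solution:

House | Color | Hobby | Job | Pet
---------------------------------
  1   | white | gardening | writer | dog
  2   | gray | cooking | nurse | hamster
  3   | brown | painting | pilot | rabbit
  4   | black | hiking | chef | cat
  5   | orange | reading | plumber | parrot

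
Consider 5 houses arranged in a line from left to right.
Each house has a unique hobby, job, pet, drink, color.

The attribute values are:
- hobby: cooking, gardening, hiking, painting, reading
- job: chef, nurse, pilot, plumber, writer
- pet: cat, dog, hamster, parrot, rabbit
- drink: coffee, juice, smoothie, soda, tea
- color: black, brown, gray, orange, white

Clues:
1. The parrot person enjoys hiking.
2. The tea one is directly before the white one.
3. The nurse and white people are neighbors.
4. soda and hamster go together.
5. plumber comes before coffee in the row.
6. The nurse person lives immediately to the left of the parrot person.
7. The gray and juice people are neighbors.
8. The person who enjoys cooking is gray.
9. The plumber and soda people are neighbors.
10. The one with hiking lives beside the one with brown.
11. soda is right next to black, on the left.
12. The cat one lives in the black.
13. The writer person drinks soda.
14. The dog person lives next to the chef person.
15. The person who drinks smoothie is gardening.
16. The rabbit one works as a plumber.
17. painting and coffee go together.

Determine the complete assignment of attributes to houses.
Solution:

House | Hobby | Job | Pet | Drink | Color
-----------------------------------------
  1   | cooking | nurse | dog | tea | gray
  2   | hiking | chef | parrot | juice | white
  3   | gardening | plumber | rabbit | smoothie | brown
  4   | reading | writer | hamster | soda | orange
  5   | painting | pilot | cat | coffee | black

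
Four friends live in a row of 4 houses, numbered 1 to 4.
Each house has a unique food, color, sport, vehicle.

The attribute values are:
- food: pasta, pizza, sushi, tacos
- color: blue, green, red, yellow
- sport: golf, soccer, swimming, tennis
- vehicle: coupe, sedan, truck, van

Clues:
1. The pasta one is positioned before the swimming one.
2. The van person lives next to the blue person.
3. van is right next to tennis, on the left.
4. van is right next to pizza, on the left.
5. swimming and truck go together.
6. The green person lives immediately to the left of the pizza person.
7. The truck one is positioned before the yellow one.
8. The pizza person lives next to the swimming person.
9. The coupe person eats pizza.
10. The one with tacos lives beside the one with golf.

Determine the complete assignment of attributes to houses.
Solution:

House | Food | Color | Sport | Vehicle
--------------------------------------
  1   | pasta | green | soccer | van
  2   | pizza | blue | tennis | coupe
  3   | tacos | red | swimming | truck
  4   | sushi | yellow | golf | sedan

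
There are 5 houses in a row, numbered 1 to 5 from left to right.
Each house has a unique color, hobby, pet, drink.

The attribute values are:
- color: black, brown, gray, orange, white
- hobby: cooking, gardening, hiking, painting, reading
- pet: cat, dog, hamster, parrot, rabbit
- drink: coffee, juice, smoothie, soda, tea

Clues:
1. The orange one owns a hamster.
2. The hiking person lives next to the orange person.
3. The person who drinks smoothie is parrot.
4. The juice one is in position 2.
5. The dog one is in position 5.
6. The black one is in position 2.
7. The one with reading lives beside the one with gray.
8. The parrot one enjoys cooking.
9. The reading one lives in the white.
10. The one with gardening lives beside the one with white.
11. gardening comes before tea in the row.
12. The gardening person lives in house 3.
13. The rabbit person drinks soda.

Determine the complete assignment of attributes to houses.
Solution:

House | Color | Hobby | Pet | Drink
-----------------------------------
  1   | brown | cooking | parrot | smoothie
  2   | black | hiking | cat | juice
  3   | orange | gardening | hamster | coffee
  4   | white | reading | rabbit | soda
  5   | gray | painting | dog | tea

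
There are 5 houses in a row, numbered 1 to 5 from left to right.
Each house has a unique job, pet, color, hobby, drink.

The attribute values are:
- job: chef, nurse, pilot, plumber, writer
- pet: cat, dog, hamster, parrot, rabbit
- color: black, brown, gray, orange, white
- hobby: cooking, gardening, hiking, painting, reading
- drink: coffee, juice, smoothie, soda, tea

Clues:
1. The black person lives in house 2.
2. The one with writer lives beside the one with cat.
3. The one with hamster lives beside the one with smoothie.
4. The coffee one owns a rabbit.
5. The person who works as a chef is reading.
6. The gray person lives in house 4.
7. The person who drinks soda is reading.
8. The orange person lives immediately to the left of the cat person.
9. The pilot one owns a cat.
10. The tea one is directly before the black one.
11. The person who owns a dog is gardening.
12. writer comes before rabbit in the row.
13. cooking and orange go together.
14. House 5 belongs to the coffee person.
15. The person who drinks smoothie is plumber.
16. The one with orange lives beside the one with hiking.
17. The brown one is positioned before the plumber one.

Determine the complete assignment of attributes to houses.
Solution:

House | Job | Pet | Color | Hobby | Drink
-----------------------------------------
  1   | writer | parrot | orange | cooking | tea
  2   | pilot | cat | black | hiking | juice
  3   | chef | hamster | brown | reading | soda
  4   | plumber | dog | gray | gardening | smoothie
  5   | nurse | rabbit | white | painting | coffee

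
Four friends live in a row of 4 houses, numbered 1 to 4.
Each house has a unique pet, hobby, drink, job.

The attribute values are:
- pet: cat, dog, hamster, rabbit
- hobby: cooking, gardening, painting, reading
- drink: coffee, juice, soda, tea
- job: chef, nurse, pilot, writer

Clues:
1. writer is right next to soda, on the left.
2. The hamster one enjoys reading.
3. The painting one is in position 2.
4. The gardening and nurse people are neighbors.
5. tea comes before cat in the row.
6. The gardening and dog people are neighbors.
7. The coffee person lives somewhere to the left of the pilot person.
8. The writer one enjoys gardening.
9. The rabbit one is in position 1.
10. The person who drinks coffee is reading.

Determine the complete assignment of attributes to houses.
Solution:

House | Pet | Hobby | Drink | Job
---------------------------------
  1   | rabbit | gardening | tea | writer
  2   | dog | painting | soda | nurse
  3   | hamster | reading | coffee | chef
  4   | cat | cooking | juice | pilot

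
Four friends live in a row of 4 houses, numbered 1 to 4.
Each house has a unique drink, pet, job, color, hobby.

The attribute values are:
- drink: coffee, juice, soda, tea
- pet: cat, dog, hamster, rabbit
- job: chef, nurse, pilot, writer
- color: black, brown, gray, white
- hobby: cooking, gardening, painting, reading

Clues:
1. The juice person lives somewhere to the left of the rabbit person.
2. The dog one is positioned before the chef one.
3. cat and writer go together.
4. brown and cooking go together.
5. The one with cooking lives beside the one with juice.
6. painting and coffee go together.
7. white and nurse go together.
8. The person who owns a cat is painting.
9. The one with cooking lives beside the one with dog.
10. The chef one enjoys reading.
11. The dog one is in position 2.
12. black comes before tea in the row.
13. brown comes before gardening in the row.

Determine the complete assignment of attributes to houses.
Solution:

House | Drink | Pet | Job | Color | Hobby
-----------------------------------------
  1   | soda | hamster | pilot | brown | cooking
  2   | juice | dog | nurse | white | gardening
  3   | coffee | cat | writer | black | painting
  4   | tea | rabbit | chef | gray | reading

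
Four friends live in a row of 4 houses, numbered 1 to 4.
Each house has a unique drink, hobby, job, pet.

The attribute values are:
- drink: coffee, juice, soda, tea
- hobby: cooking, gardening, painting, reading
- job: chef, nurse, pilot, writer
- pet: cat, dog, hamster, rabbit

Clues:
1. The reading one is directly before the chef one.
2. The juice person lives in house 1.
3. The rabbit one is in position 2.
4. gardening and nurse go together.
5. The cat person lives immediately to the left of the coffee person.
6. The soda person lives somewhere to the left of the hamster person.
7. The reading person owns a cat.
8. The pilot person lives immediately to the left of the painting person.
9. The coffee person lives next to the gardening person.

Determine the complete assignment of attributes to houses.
Solution:

House | Drink | Hobby | Job | Pet
---------------------------------
  1   | juice | reading | pilot | cat
  2   | coffee | painting | chef | rabbit
  3   | soda | gardening | nurse | dog
  4   | tea | cooking | writer | hamster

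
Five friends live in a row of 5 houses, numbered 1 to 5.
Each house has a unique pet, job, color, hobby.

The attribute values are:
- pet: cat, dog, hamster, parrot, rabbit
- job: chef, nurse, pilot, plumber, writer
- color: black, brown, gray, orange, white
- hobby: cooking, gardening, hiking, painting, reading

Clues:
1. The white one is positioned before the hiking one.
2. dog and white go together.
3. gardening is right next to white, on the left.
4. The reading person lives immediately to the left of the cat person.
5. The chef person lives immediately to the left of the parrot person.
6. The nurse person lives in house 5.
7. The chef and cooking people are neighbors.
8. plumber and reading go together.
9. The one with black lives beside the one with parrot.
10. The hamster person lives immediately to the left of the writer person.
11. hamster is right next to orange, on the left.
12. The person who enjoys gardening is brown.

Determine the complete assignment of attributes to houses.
Solution:

House | Pet | Job | Color | Hobby
---------------------------------
  1   | hamster | chef | black | painting
  2   | parrot | writer | orange | cooking
  3   | rabbit | pilot | brown | gardening
  4   | dog | plumber | white | reading
  5   | cat | nurse | gray | hiking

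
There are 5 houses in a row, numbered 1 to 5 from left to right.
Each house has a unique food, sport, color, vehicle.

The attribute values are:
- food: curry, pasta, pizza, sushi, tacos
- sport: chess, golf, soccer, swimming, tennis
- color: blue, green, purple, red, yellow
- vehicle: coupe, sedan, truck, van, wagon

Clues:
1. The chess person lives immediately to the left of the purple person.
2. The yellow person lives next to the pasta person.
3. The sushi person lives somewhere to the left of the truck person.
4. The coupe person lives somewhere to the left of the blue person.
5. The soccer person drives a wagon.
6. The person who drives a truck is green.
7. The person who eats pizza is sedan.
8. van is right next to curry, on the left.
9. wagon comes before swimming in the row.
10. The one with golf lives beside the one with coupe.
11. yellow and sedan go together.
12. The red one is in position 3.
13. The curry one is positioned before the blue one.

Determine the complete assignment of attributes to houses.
Solution:

House | Food | Sport | Color | Vehicle
--------------------------------------
  1   | pizza | chess | yellow | sedan
  2   | pasta | golf | purple | van
  3   | curry | tennis | red | coupe
  4   | sushi | soccer | blue | wagon
  5   | tacos | swimming | green | truck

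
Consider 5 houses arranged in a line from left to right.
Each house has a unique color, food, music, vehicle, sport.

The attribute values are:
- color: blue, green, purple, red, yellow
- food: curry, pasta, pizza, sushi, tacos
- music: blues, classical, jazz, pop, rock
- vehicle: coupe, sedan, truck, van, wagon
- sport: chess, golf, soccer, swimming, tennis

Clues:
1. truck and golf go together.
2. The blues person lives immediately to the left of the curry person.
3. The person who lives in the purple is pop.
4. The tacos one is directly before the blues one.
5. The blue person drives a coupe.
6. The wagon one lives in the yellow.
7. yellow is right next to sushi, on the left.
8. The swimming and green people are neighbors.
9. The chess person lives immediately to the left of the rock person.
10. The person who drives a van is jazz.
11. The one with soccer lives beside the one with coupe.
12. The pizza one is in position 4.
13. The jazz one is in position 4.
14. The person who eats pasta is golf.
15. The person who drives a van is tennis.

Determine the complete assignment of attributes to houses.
Solution:

House | Color | Food | Music | Vehicle | Sport
----------------------------------------------
  1   | yellow | tacos | classical | wagon | soccer
  2   | blue | sushi | blues | coupe | chess
  3   | red | curry | rock | sedan | swimming
  4   | green | pizza | jazz | van | tennis
  5   | purple | pasta | pop | truck | golf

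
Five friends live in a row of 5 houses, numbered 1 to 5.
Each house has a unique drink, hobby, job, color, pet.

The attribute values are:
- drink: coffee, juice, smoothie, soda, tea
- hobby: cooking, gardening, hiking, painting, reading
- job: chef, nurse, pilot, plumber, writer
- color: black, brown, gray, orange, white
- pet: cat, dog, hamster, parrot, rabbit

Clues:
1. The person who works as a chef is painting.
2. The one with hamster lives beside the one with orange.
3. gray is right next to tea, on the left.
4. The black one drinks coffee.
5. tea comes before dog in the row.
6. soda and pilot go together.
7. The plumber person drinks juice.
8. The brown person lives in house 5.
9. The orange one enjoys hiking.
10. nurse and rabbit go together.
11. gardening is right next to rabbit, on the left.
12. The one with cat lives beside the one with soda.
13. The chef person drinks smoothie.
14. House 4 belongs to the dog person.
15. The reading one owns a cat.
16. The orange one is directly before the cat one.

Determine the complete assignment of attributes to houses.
Solution:

House | Drink | Hobby | Job | Color | Pet
-----------------------------------------
  1   | juice | gardening | plumber | gray | hamster
  2   | tea | hiking | nurse | orange | rabbit
  3   | coffee | reading | writer | black | cat
  4   | soda | cooking | pilot | white | dog
  5   | smoothie | painting | chef | brown | parrot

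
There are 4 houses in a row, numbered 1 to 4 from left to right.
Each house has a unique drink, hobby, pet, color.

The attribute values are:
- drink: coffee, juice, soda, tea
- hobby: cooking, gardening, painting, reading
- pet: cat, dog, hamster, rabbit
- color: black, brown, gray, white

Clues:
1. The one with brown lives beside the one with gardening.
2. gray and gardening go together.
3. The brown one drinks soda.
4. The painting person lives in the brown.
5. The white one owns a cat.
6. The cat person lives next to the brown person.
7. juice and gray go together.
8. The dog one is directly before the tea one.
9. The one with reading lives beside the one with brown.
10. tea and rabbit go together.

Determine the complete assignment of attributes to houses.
Solution:

House | Drink | Hobby | Pet | Color
-----------------------------------
  1   | coffee | reading | cat | white
  2   | soda | painting | hamster | brown
  3   | juice | gardening | dog | gray
  4   | tea | cooking | rabbit | black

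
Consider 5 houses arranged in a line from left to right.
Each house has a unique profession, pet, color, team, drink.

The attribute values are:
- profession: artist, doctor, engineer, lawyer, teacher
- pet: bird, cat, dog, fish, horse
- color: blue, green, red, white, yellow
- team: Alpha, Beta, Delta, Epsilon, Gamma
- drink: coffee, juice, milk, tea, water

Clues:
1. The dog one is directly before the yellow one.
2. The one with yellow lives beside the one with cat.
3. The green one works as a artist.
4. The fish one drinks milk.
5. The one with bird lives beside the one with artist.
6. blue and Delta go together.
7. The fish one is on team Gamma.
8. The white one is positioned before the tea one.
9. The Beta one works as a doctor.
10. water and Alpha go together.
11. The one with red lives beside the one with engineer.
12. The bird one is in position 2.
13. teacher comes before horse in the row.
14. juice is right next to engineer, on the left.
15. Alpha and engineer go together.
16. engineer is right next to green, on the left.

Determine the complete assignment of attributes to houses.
Solution:

House | Profession | Pet | Color | Team | Drink
-----------------------------------------------
  1   | doctor | dog | red | Beta | juice
  2   | engineer | bird | yellow | Alpha | water
  3   | artist | cat | green | Epsilon | coffee
  4   | teacher | fish | white | Gamma | milk
  5   | lawyer | horse | blue | Delta | tea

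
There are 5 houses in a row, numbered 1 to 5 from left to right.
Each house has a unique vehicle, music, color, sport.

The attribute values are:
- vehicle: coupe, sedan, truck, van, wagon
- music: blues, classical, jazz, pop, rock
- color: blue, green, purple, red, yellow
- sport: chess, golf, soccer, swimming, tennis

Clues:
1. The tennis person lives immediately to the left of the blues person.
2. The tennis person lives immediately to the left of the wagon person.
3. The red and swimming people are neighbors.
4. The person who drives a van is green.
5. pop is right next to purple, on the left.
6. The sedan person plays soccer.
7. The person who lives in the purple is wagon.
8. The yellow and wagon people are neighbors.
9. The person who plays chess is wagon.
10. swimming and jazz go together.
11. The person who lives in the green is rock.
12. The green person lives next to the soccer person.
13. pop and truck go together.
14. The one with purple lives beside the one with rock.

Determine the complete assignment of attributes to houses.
Solution:

House | Vehicle | Music | Color | Sport
---------------------------------------
  1   | truck | pop | yellow | tennis
  2   | wagon | blues | purple | chess
  3   | van | rock | green | golf
  4   | sedan | classical | red | soccer
  5   | coupe | jazz | blue | swimming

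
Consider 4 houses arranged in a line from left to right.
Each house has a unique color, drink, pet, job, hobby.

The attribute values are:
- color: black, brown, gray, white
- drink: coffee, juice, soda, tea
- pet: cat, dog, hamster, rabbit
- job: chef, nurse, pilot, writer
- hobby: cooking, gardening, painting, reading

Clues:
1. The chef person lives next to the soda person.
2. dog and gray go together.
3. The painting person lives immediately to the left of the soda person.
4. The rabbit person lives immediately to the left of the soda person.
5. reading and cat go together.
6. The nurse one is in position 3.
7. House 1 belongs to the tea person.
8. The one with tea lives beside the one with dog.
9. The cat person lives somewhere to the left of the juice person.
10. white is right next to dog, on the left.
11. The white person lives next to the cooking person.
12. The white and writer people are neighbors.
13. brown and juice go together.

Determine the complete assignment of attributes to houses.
Solution:

House | Color | Drink | Pet | Job | Hobby
-----------------------------------------
  1   | white | tea | rabbit | chef | painting
  2   | gray | soda | dog | writer | cooking
  3   | black | coffee | cat | nurse | reading
  4   | brown | juice | hamster | pilot | gardening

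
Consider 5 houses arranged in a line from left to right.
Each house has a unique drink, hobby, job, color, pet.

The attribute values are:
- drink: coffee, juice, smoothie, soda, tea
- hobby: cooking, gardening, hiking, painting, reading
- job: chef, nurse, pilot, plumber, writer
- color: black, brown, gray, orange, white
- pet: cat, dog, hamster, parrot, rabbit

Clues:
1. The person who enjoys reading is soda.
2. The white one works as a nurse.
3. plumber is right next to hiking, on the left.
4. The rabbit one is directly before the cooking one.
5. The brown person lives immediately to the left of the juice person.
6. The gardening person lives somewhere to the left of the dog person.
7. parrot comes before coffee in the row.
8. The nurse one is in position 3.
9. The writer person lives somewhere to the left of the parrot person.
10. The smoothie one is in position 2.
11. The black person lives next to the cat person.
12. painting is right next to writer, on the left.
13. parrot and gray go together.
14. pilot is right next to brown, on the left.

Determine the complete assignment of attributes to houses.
Solution:

House | Drink | Hobby | Job | Color | Pet
-----------------------------------------
  1   | tea | painting | pilot | black | rabbit
  2   | smoothie | cooking | writer | brown | cat
  3   | juice | gardening | nurse | white | hamster
  4   | soda | reading | plumber | gray | parrot
  5   | coffee | hiking | chef | orange | dog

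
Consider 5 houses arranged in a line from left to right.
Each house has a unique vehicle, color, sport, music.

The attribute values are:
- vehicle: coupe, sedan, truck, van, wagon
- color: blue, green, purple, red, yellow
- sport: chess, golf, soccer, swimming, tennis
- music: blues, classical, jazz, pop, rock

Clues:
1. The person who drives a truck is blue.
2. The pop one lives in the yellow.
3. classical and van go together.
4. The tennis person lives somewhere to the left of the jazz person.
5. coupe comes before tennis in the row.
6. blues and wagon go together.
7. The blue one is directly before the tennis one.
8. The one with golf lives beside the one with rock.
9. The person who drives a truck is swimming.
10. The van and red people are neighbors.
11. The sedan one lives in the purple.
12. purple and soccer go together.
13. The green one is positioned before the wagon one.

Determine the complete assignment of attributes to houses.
Solution:

House | Vehicle | Color | Sport | Music
---------------------------------------
  1   | coupe | yellow | golf | pop
  2   | truck | blue | swimming | rock
  3   | van | green | tennis | classical
  4   | wagon | red | chess | blues
  5   | sedan | purple | soccer | jazz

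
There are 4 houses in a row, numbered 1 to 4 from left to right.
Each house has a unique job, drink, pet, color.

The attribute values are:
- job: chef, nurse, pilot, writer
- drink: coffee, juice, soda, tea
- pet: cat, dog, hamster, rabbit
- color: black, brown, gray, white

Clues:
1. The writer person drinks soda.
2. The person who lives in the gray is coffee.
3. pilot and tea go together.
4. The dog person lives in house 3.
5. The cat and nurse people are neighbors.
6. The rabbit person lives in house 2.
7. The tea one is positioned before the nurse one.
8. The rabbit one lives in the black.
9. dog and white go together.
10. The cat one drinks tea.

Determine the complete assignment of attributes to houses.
Solution:

House | Job | Drink | Pet | Color
---------------------------------
  1   | pilot | tea | cat | brown
  2   | nurse | juice | rabbit | black
  3   | writer | soda | dog | white
  4   | chef | coffee | hamster | gray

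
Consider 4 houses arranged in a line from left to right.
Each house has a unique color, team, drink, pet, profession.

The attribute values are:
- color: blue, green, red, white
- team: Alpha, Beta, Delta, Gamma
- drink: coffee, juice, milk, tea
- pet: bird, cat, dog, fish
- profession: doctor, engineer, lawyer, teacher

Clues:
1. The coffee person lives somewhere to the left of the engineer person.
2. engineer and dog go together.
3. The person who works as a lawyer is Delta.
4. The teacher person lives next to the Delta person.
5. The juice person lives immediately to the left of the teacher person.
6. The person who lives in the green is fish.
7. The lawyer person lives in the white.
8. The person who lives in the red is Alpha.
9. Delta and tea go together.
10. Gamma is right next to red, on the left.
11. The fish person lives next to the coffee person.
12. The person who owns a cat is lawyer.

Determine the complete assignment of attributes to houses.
Solution:

House | Color | Team | Drink | Pet | Profession
-----------------------------------------------
  1   | green | Gamma | juice | fish | doctor
  2   | red | Alpha | coffee | bird | teacher
  3   | white | Delta | tea | cat | lawyer
  4   | blue | Beta | milk | dog | engineer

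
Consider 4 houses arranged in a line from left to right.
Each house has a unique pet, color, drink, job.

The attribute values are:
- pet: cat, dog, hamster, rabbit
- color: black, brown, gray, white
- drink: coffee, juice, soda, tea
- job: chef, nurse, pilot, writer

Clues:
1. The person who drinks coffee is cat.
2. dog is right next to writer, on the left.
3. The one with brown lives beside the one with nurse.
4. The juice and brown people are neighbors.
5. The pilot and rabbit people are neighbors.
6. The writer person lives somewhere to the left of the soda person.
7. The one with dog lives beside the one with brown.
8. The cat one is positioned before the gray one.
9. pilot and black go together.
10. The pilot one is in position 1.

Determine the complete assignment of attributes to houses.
Solution:

House | Pet | Color | Drink | Job
---------------------------------
  1   | dog | black | juice | pilot
  2   | rabbit | brown | tea | writer
  3   | cat | white | coffee | nurse
  4   | hamster | gray | soda | chef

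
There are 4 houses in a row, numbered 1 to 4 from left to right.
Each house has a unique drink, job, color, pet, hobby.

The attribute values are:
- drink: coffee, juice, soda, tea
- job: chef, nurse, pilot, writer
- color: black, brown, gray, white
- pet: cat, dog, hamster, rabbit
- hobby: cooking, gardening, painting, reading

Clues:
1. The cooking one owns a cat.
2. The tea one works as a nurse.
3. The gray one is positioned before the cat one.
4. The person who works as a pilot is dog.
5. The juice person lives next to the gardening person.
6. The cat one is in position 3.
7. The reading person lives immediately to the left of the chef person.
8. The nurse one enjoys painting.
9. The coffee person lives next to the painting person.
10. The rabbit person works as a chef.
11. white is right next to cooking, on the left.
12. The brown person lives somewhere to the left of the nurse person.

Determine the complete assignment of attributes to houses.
Solution:

House | Drink | Job | Color | Pet | Hobby
-----------------------------------------
  1   | juice | pilot | gray | dog | reading
  2   | soda | chef | white | rabbit | gardening
  3   | coffee | writer | brown | cat | cooking
  4   | tea | nurse | black | hamster | painting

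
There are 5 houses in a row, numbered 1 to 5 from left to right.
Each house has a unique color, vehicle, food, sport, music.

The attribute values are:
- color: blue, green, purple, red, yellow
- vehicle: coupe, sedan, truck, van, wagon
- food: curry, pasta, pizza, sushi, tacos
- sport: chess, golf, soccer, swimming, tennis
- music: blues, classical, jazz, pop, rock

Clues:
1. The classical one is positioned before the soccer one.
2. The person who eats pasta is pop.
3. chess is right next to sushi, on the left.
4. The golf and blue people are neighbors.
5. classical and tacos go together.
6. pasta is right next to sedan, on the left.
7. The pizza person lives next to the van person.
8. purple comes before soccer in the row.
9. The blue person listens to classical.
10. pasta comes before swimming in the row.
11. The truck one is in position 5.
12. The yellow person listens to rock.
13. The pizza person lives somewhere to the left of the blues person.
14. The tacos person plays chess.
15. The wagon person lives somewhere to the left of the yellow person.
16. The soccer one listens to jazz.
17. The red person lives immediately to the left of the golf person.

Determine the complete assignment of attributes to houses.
Solution:

House | Color | Vehicle | Food | Sport | Music
----------------------------------------------
  1   | red | wagon | pasta | tennis | pop
  2   | yellow | sedan | pizza | golf | rock
  3   | blue | van | tacos | chess | classical
  4   | purple | coupe | sushi | swimming | blues
  5   | green | truck | curry | soccer | jazz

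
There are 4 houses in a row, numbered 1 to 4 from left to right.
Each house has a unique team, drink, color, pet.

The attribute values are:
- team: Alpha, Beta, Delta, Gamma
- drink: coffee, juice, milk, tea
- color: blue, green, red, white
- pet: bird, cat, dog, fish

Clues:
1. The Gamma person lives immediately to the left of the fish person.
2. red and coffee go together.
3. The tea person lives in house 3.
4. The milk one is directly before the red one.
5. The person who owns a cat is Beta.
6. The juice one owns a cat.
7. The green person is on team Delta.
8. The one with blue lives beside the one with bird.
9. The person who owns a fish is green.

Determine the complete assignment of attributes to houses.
Solution:

House | Team | Drink | Color | Pet
----------------------------------
  1   | Alpha | milk | blue | dog
  2   | Gamma | coffee | red | bird
  3   | Delta | tea | green | fish
  4   | Beta | juice | white | cat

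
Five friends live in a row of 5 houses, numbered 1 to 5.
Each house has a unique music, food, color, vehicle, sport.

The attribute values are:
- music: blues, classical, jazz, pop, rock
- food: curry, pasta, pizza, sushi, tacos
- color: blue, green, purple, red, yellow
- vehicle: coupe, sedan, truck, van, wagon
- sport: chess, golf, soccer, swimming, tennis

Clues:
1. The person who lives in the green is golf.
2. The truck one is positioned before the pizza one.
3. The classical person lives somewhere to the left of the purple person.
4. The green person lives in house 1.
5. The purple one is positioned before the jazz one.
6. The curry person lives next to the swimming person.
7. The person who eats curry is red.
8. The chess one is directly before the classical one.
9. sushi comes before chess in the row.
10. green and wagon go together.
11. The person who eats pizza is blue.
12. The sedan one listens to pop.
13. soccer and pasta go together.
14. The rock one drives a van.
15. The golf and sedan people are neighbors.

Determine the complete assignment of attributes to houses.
Solution:

House | Music | Food | Color | Vehicle | Sport
----------------------------------------------
  1   | blues | sushi | green | wagon | golf
  2   | pop | curry | red | sedan | chess
  3   | classical | tacos | yellow | truck | swimming
  4   | rock | pasta | purple | van | soccer
  5   | jazz | pizza | blue | coupe | tennis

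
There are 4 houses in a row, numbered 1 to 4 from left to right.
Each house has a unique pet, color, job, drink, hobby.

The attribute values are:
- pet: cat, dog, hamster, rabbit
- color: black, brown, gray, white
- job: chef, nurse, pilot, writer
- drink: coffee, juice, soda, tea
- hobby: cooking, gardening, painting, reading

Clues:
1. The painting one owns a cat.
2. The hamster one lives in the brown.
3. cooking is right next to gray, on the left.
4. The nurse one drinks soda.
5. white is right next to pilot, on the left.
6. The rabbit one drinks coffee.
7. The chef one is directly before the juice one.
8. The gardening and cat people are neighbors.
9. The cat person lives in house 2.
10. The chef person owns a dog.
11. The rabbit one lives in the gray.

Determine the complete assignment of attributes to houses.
Solution:

House | Pet | Color | Job | Drink | Hobby
-----------------------------------------
  1   | dog | white | chef | tea | gardening
  2   | cat | black | pilot | juice | painting
  3   | hamster | brown | nurse | soda | cooking
  4   | rabbit | gray | writer | coffee | reading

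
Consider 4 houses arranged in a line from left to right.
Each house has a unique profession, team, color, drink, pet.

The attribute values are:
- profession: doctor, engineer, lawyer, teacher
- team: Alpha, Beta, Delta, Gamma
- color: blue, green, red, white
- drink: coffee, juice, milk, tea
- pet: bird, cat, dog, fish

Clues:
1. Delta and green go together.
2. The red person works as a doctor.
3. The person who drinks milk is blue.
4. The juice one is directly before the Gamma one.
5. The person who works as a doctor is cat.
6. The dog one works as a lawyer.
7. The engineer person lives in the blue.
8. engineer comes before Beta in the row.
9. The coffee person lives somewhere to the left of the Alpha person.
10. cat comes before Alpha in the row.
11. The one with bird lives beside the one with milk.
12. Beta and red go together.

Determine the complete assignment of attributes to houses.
Solution:

House | Profession | Team | Color | Drink | Pet
-----------------------------------------------
  1   | teacher | Delta | green | juice | bird
  2   | engineer | Gamma | blue | milk | fish
  3   | doctor | Beta | red | coffee | cat
  4   | lawyer | Alpha | white | tea | dog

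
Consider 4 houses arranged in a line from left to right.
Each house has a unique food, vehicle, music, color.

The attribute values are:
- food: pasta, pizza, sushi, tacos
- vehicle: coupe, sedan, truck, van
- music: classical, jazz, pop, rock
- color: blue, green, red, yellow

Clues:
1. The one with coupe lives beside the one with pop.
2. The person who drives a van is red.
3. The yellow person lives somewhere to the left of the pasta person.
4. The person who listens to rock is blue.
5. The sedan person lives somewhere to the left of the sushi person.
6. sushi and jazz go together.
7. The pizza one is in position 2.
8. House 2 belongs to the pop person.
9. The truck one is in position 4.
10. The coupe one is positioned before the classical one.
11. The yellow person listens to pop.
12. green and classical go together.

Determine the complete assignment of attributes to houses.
Solution:

House | Food | Vehicle | Music | Color
--------------------------------------
  1   | tacos | coupe | rock | blue
  2   | pizza | sedan | pop | yellow
  3   | sushi | van | jazz | red
  4   | pasta | truck | classical | green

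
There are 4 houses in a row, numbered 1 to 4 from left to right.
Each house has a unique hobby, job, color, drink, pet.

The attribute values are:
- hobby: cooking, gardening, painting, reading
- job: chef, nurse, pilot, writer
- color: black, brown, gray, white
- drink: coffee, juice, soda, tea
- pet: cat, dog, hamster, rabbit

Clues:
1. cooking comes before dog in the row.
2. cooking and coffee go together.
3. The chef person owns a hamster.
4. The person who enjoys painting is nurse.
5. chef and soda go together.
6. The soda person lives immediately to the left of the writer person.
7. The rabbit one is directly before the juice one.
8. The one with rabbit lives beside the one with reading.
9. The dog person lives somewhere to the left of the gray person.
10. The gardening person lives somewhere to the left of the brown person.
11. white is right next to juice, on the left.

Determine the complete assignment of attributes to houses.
Solution:

House | Hobby | Job | Color | Drink | Pet
-----------------------------------------
  1   | gardening | chef | black | soda | hamster
  2   | cooking | writer | white | coffee | rabbit
  3   | reading | pilot | brown | juice | dog
  4   | painting | nurse | gray | tea | cat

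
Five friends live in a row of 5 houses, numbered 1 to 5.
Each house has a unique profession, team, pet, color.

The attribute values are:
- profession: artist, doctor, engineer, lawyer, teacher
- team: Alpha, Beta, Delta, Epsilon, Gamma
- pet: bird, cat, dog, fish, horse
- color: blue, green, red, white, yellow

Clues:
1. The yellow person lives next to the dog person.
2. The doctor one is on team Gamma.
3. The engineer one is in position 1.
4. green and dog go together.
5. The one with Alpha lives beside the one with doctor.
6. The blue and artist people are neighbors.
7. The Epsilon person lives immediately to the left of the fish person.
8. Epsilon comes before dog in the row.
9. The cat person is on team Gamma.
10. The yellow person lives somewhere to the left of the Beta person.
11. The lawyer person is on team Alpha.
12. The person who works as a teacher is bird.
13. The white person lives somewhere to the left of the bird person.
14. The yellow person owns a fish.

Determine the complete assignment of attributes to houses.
Solution:

House | Profession | Team | Pet | Color
---------------------------------------
  1   | engineer | Epsilon | horse | blue
  2   | artist | Delta | fish | yellow
  3   | lawyer | Alpha | dog | green
  4   | doctor | Gamma | cat | white
  5   | teacher | Beta | bird | red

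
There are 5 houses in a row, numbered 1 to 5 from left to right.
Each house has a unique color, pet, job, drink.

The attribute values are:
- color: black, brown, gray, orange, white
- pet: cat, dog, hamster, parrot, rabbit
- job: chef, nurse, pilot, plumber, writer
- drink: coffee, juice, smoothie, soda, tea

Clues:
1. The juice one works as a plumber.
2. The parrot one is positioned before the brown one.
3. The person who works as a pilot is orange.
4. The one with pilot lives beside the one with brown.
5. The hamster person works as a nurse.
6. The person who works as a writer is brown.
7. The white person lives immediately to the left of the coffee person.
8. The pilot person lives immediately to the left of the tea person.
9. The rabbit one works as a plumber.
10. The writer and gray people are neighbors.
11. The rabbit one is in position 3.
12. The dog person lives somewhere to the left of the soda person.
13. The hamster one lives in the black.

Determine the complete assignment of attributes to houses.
Solution:

House | Color | Pet | Job | Drink
---------------------------------
  1   | orange | parrot | pilot | smoothie
  2   | brown | dog | writer | tea
  3   | gray | rabbit | plumber | juice
  4   | white | cat | chef | soda
  5   | black | hamster | nurse | coffee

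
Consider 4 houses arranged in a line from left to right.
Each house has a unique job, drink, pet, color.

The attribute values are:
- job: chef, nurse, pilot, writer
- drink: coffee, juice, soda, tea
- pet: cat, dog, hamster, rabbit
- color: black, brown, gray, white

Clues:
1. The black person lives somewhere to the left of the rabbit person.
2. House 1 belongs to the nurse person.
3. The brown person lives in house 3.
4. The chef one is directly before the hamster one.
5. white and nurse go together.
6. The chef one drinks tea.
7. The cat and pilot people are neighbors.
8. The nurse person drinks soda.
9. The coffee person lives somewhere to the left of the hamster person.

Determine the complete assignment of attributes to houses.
Solution:

House | Job | Drink | Pet | Color
---------------------------------
  1   | nurse | soda | cat | white
  2   | pilot | coffee | dog | black
  3   | chef | tea | rabbit | brown
  4   | writer | juice | hamster | gray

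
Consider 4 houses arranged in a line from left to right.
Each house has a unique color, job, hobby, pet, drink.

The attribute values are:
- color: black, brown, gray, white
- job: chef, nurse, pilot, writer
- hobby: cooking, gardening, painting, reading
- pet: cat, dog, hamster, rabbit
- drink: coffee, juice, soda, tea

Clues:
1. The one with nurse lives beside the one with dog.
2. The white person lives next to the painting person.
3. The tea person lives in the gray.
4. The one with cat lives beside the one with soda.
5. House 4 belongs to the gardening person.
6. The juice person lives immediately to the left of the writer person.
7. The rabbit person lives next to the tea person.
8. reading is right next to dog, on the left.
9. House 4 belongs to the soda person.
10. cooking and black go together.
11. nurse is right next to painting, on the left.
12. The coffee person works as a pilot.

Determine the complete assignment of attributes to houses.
Solution:

House | Color | Job | Hobby | Pet | Drink
-----------------------------------------
  1   | white | nurse | reading | rabbit | juice
  2   | gray | writer | painting | dog | tea
  3   | black | pilot | cooking | cat | coffee
  4   | brown | chef | gardening | hamster | soda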